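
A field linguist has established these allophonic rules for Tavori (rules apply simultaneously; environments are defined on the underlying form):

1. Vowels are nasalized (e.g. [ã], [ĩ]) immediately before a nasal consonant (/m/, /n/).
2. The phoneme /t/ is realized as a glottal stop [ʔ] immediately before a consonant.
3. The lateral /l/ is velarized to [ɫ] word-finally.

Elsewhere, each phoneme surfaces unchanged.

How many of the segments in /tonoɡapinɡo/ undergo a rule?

2

Segments that undergo a rule: /o/ → [õ] (rule 1); /i/ → [ĩ] (rule 1).
All other segments surface unchanged.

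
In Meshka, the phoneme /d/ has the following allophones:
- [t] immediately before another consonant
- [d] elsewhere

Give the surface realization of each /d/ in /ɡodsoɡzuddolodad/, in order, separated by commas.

[t], [t], [d], [d], [d]

Occurrence 1 (position 3): immediately before another consonant → [t].
Occurrence 2 (position 9): immediately before another consonant → [t].
Occurrence 3 (position 10): no conditioning environment matches → elsewhere allophone [d].
Occurrence 4 (position 14): no conditioning environment matches → elsewhere allophone [d].
Occurrence 5 (position 16): no conditioning environment matches → elsewhere allophone [d].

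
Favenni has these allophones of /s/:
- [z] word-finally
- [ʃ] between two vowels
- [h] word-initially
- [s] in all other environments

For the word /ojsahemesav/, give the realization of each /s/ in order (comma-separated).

[s], [ʃ]

Occurrence 1 (position 3): no conditioning environment matches → elsewhere allophone [s].
Occurrence 2 (position 9): between two vowels → [ʃ].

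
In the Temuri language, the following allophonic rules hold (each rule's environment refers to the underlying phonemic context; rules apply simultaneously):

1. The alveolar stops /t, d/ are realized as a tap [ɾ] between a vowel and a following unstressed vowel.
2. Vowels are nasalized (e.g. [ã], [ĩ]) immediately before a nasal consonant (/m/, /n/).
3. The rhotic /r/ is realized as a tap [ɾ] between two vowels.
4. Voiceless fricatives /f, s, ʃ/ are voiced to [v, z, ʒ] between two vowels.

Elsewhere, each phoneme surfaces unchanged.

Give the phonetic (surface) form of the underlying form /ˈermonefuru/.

[ˈermõnevuɾu]

/e/ (word-initial) fails the environment for rule 2, so it stays [e].
/r/ (between /e/ and /m/) is in the target of rule 3 but the environment (between two vowels) is not met → [r].
/o/ — between /m/ and /n/, before a nasal consonant — surfaces as [õ] (rule 2).
/e/ — between /n/ and /f/; rule 2 does not apply here → [e].
/f/ (between /e/ and /u/): between two vowels, so rule 4 applies → [v].
/u/ (between /f/ and /r/) is in the target of rule 2 but the environment (before a nasal consonant) is not met → [u].
/r/ meets the environment for rule 3 (between two vowels) → [ɾ].
/u/ (word-final): rule 2 targets it, but not before a nasal consonant → unchanged [u].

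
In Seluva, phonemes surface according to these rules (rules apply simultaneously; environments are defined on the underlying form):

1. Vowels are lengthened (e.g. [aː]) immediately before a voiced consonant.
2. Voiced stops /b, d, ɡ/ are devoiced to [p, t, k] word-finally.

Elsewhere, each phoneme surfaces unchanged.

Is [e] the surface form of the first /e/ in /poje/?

Yes

/e/ (word-final): rule 1 targets it, but not before a voiced consonant → unchanged [e].
The actual realization is [e], which matches [e].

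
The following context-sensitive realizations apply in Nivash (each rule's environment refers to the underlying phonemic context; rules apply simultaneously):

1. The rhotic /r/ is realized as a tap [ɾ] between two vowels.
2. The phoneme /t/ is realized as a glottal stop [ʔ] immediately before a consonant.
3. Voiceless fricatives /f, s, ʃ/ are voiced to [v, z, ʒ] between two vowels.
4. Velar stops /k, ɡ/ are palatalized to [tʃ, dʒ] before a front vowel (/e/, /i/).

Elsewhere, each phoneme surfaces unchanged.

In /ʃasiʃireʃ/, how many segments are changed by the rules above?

3

Segments that undergo a rule: /s/ → [z] (rule 3); /ʃ/ → [ʒ] (rule 3); /r/ → [ɾ] (rule 1).
All other segments surface unchanged.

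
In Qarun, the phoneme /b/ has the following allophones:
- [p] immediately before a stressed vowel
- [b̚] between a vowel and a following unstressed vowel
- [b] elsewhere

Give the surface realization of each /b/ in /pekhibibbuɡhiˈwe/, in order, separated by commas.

[b̚], [b], [b]

Occurrence 1 (position 6): between a vowel and a following unstressed vowel → [b̚].
Occurrence 2 (position 8): no conditioning environment matches → elsewhere allophone [b].
Occurrence 3 (position 9): no conditioning environment matches → elsewhere allophone [b].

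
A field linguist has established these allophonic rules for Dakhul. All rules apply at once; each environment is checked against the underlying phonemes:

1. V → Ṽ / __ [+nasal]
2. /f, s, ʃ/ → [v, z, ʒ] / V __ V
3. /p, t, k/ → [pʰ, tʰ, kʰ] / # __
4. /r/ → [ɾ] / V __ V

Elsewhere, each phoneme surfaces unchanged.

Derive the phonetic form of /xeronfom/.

[xeɾõnfõm]

/x/ (word-initial) is unaffected → [x].
/e/ (between /x/ and /r/): rule 1 targets it, but not before a nasal consonant → unchanged [e].
/r/ — between /e/ and /o/, between two vowels — surfaces as [ɾ] (rule 4).
Rule 1 applies to /o/ (between /r/ and /n/: before a nasal consonant) → [õ].
/n/ stays [n].
/f/ (between /n/ and /o/) fails the environment for rule 2, so it stays [f].
/o/ meets the environment for rule 1 (before a nasal consonant) → [õ].
/m/ (word-final) is unaffected → [m].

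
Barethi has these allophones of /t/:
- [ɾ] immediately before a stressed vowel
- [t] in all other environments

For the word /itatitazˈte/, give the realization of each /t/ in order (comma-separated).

Occurrence 1 (position 2): no conditioning environment matches → elsewhere allophone [t].
Occurrence 2 (position 4): no conditioning environment matches → elsewhere allophone [t].
Occurrence 3 (position 6): no conditioning environment matches → elsewhere allophone [t].
Occurrence 4 (position 9): immediately before a stressed vowel → [ɾ].

[t], [t], [t], [ɾ]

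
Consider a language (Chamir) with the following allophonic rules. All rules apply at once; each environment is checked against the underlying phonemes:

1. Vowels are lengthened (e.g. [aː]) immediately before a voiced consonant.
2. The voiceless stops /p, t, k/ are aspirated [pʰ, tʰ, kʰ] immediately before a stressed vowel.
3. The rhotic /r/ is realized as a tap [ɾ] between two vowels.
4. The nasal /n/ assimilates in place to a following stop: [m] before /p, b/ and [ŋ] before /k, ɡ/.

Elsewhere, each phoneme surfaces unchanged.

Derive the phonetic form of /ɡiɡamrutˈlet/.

/i/ (between /ɡ/ and /ɡ/) occurs before a voiced consonant → [iː] by rule 1.
Rule 1 applies to /a/ (between /ɡ/ and /m/: before a voiced consonant) → [aː].
/r/ (between /m/ and /u/) fails the environment for rule 3, so it stays [r].
/u/ (between /r/ and /t/) fails the environment for rule 1, so it stays [u].
/t/ — between /u/ and /l/; rule 2 does not apply here → [t].
/e/ — between /l/ and /t/; rule 1 does not apply here → [e].
/t/ — word-final; rule 2 does not apply here → [t].

[ɡiːɡaːmrutˈlet]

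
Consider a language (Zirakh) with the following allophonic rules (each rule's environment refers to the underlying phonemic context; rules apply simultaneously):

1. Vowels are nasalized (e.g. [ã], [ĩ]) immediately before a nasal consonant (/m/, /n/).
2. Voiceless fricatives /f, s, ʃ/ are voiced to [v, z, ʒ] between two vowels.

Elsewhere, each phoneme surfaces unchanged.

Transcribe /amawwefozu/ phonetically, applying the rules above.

/a/ (word-initial): before a nasal consonant, so rule 1 applies → [ã].
/m/ (between /a/ and /a/) is unaffected → [m].
/a/ (between /m/ and /w/): rule 1 targets it, but not before a nasal consonant → unchanged [a].
/w/ stays [w].
/w/ (between /w/ and /e/): no rule targets it → [w].
/e/ — between /w/ and /f/; rule 1 does not apply here → [e].
/f/ (between /e/ and /o/) occurs between two vowels → [v] by rule 2.
/o/ (between /f/ and /z/): rule 1 targets it, but not before a nasal consonant → unchanged [o].
/z/ stays [z].
/u/ (word-final) is in the target of rule 1 but the environment (before a nasal consonant) is not met → [u].

[ãmawwevozu]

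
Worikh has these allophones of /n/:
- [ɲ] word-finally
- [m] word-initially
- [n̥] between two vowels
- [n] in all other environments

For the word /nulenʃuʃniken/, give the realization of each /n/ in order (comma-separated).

Occurrence 1 (position 1): word-initially → [m].
Occurrence 2 (position 5): no conditioning environment matches → elsewhere allophone [n].
Occurrence 3 (position 9): no conditioning environment matches → elsewhere allophone [n].
Occurrence 4 (position 13): word-finally → [ɲ].

[m], [n], [n], [ɲ]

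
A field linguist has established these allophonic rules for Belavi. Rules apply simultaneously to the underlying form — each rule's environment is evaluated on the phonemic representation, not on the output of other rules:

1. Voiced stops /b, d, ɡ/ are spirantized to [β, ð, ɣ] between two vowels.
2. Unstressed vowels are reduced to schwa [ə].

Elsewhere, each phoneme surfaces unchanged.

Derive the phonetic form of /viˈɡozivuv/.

[vəˈɣozəvəv]

/v/ (word-initial): no rule targets it → [v].
/i/ — between /v/ and /ɡ/, in an unstressed syllable — surfaces as [ə] (rule 2).
Rule 1 applies to /ɡ/ (between /i/ and /o/: between two vowels) → [ɣ].
/o/ — between /ɡ/ and /z/; rule 2 does not apply here → [o].
/z/ (between /o/ and /i/) is unaffected → [z].
/i/ (between /z/ and /v/) occurs in an unstressed syllable → [ə] by rule 2.
/v/ stays [v].
Rule 2 applies to /u/ (between /v/ and /v/: in an unstressed syllable) → [ə].
/v/ stays [v].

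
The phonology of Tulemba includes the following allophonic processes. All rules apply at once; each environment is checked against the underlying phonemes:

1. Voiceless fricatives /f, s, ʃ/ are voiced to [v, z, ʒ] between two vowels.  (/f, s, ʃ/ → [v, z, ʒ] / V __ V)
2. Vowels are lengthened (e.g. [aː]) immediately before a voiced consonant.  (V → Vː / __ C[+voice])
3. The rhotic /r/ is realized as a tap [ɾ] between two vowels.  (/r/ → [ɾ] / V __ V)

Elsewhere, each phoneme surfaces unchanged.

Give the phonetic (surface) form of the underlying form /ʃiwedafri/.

[ʃiːweːdafri]

/ʃ/ (word-initial) is in the target of rule 1 but the environment (between two vowels) is not met → [ʃ].
/i/ (between /ʃ/ and /w/) occurs before a voiced consonant → [iː] by rule 2.
/e/ (between /w/ and /d/): before a voiced consonant, so rule 2 applies → [eː].
/a/ (between /d/ and /f/) fails the environment for rule 2, so it stays [a].
/f/ (between /a/ and /r/) fails the environment for rule 1, so it stays [f].
/r/ (between /f/ and /i/) fails the environment for rule 3, so it stays [r].
/i/ (word-final) is in the target of rule 2 but the environment (before a voiced consonant) is not met → [i].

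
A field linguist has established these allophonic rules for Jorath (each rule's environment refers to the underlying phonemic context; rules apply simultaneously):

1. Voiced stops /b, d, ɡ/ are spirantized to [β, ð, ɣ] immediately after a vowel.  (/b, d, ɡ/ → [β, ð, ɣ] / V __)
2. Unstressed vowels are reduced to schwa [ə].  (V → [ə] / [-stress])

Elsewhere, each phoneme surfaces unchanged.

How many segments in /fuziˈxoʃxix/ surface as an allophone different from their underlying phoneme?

3

Segments that undergo a rule: /u/ → [ə] (rule 2); /i/ → [ə] (rule 2); /i/ → [ə] (rule 2).
All other segments surface unchanged.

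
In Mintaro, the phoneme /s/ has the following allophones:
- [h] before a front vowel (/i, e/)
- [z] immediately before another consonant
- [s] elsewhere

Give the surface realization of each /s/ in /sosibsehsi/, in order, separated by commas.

[s], [h], [h], [h]

Occurrence 1 (position 1): no conditioning environment matches → elsewhere allophone [s].
Occurrence 2 (position 3): before a front vowel (/i, e/) → [h].
Occurrence 3 (position 6): before a front vowel (/i, e/) → [h].
Occurrence 4 (position 9): before a front vowel (/i, e/) → [h].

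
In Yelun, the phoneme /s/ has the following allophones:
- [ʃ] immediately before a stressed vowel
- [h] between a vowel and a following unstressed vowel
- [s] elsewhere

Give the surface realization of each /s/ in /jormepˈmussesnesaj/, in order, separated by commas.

[s], [s], [s], [h]

Occurrence 1 (position 9): no conditioning environment matches → elsewhere allophone [s].
Occurrence 2 (position 10): no conditioning environment matches → elsewhere allophone [s].
Occurrence 3 (position 12): no conditioning environment matches → elsewhere allophone [s].
Occurrence 4 (position 15): between a vowel and a following unstressed vowel → [h].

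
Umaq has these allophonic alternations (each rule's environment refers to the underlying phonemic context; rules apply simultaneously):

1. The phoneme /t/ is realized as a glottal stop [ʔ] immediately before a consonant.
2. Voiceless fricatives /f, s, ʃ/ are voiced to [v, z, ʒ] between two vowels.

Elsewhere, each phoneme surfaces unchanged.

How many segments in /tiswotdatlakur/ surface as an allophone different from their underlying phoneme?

2

Segments that undergo a rule: /t/ → [ʔ] (rule 1); /t/ → [ʔ] (rule 1).
All other segments surface unchanged.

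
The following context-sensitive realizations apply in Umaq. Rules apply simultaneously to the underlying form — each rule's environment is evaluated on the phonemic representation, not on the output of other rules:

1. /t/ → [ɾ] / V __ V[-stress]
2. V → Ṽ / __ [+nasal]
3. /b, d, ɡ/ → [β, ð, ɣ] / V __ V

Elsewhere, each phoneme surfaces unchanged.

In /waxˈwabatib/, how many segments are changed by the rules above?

Segments that undergo a rule: /b/ → [β] (rule 3); /t/ → [ɾ] (rule 1).
All other segments surface unchanged.

2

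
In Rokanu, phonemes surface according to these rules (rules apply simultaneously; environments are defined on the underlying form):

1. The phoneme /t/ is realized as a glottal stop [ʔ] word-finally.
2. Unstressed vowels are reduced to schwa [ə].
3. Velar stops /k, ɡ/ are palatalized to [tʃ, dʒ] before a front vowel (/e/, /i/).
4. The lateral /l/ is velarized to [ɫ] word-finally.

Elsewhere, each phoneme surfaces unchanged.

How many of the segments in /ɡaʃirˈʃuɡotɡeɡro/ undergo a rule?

6

Segments that undergo a rule: /a/ → [ə] (rule 2); /i/ → [ə] (rule 2); /o/ → [ə] (rule 2); /ɡ/ → [dʒ] (rule 3); /e/ → [ə] (rule 2); /o/ → [ə] (rule 2).
All other segments surface unchanged.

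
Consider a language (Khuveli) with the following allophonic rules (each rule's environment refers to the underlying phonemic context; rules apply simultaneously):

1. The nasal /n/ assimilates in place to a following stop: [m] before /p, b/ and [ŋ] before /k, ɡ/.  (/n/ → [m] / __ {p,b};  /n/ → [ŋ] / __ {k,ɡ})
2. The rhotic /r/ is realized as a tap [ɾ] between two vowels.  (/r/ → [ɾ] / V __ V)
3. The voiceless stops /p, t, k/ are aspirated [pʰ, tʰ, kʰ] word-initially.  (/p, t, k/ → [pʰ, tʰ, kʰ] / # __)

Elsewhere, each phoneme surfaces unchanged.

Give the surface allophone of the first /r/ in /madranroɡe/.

[r]

/r/ (between /d/ and /a/) is in the target of rule 2 but the environment (between two vowels) is not met → [r].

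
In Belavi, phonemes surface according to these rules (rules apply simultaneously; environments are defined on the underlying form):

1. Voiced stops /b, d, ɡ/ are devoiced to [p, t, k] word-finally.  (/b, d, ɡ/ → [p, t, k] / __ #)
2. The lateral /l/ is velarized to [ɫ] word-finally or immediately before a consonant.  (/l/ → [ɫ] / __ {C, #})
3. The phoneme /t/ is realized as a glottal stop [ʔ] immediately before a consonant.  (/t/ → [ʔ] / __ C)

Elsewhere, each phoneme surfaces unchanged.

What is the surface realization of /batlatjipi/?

/b/ (word-initial) fails the environment for rule 1, so it stays [b].
/a/ (between /b/ and /t/) is unaffected → [a].
Rule 3 applies to /t/ (between /a/ and /l/: immediately before a consonant) → [ʔ].
/l/ — between /t/ and /a/; rule 2 does not apply here → [l].
/a/ stays [a].
/t/ meets the environment for rule 3 (immediately before a consonant) → [ʔ].
/j/ (between /t/ and /i/): no rule targets it → [j].
/i/ stays [i].
/p/ stays [p].
/i/ — not in any rule's target class → [i].

[baʔlaʔjipi]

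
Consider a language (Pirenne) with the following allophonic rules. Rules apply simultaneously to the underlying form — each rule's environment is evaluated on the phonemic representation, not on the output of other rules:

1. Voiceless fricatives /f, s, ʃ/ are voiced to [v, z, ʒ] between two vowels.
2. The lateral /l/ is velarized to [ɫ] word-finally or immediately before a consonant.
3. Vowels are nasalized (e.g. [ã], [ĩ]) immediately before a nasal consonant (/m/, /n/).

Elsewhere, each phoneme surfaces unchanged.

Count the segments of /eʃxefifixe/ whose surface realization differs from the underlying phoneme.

2

Segments that undergo a rule: /f/ → [v] (rule 1); /f/ → [v] (rule 1).
All other segments surface unchanged.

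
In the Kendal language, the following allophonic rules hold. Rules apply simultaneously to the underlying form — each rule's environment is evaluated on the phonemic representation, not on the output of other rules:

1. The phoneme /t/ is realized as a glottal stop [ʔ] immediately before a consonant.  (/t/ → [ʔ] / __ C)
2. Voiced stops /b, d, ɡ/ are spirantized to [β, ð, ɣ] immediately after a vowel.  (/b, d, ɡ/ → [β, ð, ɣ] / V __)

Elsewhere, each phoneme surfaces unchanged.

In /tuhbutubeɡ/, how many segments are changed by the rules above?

Segments that undergo a rule: /b/ → [β] (rule 2); /ɡ/ → [ɣ] (rule 2).
All other segments surface unchanged.

2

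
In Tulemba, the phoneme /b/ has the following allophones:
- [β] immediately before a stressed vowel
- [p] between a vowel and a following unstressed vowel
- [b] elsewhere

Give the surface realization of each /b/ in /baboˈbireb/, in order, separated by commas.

Occurrence 1 (position 1): no conditioning environment matches → elsewhere allophone [b].
Occurrence 2 (position 3): between a vowel and a following unstressed vowel → [p].
Occurrence 3 (position 5): immediately before a stressed vowel → [β].
Occurrence 4 (position 9): no conditioning environment matches → elsewhere allophone [b].

[b], [p], [β], [b]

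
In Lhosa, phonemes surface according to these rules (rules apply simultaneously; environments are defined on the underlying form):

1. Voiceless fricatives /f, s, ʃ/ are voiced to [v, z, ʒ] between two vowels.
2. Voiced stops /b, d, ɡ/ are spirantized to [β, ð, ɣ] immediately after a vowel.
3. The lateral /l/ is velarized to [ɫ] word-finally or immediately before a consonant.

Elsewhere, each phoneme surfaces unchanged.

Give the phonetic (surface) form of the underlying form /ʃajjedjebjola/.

[ʃajjeðjeβjola]

/ʃ/ (word-initial) is in the target of rule 1 but the environment (between two vowels) is not met → [ʃ].
/a/ (between /ʃ/ and /j/) is unaffected → [a].
/j/ stays [j].
/j/ (between /j/ and /e/): no rule targets it → [j].
/e/ — not in any rule's target class → [e].
/d/ (between /e/ and /j/): immediately after a vowel, so rule 2 applies → [ð].
/j/ (between /d/ and /e/) is unaffected → [j].
/e/ — not in any rule's target class → [e].
/b/ (between /e/ and /j/): immediately after a vowel, so rule 2 applies → [β].
/j/ stays [j].
/o/ (between /j/ and /l/): no rule targets it → [o].
/l/ (between /o/ and /a/) is in the target of rule 3 but the environment (word-finally or immediately before a consonant) is not met → [l].
/a/ (word-final): no rule targets it → [a].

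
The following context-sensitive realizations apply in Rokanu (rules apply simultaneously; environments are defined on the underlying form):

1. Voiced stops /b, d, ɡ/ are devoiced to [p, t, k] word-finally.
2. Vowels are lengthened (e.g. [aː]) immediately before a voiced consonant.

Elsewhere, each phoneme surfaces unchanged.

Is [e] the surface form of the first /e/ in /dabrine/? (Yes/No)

/e/ (word-final) is in the target of rule 2 but the environment (before a voiced consonant) is not met → [e].
The actual realization is [e], which matches [e].

Yes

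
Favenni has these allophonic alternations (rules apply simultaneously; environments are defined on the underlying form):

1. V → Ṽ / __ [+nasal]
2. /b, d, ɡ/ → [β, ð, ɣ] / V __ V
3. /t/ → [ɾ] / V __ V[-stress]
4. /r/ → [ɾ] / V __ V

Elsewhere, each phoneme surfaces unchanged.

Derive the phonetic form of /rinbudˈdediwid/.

[rĩnbudˈdeðiwid]

/r/ — word-initial; rule 4 does not apply here → [r].
/i/ (between /r/ and /n/) occurs before a nasal consonant → [ĩ] by rule 1.
/b/ (between /n/ and /u/): rule 2 targets it, but not between two vowels → unchanged [b].
/u/ — between /b/ and /d/; rule 1 does not apply here → [u].
/d/ — between /u/ and /d/; rule 2 does not apply here → [d].
/d/ (between /d/ and /e/) is in the target of rule 2 but the environment (between two vowels) is not met → [d].
/e/ (between /d/ and /d/) is in the target of rule 1 but the environment (before a nasal consonant) is not met → [e].
/d/ (between /e/ and /i/) occurs between two vowels → [ð] by rule 2.
/i/ (between /d/ and /w/): rule 1 targets it, but not before a nasal consonant → unchanged [i].
/i/ (between /w/ and /d/) is in the target of rule 1 but the environment (before a nasal consonant) is not met → [i].
/d/ — word-final; rule 2 does not apply here → [d].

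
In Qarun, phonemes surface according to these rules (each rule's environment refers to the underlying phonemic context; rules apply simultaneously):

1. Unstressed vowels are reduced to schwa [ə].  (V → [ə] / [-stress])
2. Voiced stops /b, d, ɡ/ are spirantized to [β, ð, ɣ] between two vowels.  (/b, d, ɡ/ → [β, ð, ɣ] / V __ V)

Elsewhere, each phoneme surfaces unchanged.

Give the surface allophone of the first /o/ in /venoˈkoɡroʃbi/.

[ə]

/o/ meets the environment for rule 1 (in an unstressed syllable) → [ə].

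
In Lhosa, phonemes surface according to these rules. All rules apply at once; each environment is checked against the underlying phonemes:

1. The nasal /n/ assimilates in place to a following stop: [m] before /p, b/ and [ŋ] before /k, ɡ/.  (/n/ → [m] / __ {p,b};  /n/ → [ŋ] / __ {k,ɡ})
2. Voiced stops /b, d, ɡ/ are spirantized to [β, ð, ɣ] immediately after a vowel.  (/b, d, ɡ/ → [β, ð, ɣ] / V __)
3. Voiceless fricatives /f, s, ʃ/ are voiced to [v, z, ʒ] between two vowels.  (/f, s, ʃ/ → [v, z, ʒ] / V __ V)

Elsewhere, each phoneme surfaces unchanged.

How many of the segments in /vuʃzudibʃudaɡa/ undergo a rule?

Segments that undergo a rule: /d/ → [ð] (rule 2); /b/ → [β] (rule 2); /d/ → [ð] (rule 2); /ɡ/ → [ɣ] (rule 2).
All other segments surface unchanged.

4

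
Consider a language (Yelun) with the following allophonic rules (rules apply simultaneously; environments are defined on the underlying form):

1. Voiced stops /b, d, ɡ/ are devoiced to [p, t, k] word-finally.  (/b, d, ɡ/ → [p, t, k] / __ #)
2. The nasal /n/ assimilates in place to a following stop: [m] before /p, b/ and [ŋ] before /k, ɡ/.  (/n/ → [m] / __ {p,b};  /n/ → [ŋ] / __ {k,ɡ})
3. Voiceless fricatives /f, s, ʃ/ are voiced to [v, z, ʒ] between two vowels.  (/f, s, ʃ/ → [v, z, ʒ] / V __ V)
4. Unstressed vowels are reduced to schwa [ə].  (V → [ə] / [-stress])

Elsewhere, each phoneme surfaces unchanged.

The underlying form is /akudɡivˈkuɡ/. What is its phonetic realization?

/a/ (word-initial): in an unstressed syllable, so rule 4 applies → [ə].
/u/ — between /k/ and /d/, in an unstressed syllable — surfaces as [ə] (rule 4).
/d/ (between /u/ and /ɡ/): rule 1 targets it, but not word-finally → unchanged [d].
/ɡ/ (between /d/ and /i/): rule 1 targets it, but not word-finally → unchanged [ɡ].
/i/ — between /ɡ/ and /v/, in an unstressed syllable — surfaces as [ə] (rule 4).
/u/ (between /k/ and /ɡ/): rule 4 targets it, but not in an unstressed syllable → unchanged [u].
/ɡ/ (word-final) occurs word-finally → [k] by rule 1.

[əkədɡəvˈkuk]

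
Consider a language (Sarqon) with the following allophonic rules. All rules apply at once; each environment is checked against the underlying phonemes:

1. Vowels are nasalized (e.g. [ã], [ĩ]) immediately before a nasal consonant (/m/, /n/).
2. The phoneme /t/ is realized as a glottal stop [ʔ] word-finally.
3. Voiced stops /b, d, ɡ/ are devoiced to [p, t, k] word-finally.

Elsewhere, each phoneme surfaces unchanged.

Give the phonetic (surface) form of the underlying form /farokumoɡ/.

/a/ (between /f/ and /r/): rule 1 targets it, but not before a nasal consonant → unchanged [a].
/o/ — between /r/ and /k/; rule 1 does not apply here → [o].
/u/ (between /k/ and /m/): before a nasal consonant, so rule 1 applies → [ũ].
/o/ (between /m/ and /ɡ/) is in the target of rule 1 but the environment (before a nasal consonant) is not met → [o].
/ɡ/ (word-final) occurs word-finally → [k] by rule 3.

[farokũmok]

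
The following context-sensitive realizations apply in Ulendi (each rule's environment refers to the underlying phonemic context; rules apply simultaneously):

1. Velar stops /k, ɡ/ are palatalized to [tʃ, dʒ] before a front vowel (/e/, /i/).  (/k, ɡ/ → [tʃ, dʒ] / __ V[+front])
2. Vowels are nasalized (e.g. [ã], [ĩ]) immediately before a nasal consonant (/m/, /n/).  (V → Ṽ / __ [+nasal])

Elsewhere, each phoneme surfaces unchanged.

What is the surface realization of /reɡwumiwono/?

/r/ (word-initial): no rule targets it → [r].
/e/ (between /r/ and /ɡ/) is in the target of rule 2 but the environment (before a nasal consonant) is not met → [e].
/ɡ/ — between /e/ and /w/; rule 1 does not apply here → [ɡ].
/w/ — not in any rule's target class → [w].
/u/ — between /w/ and /m/, before a nasal consonant — surfaces as [ũ] (rule 2).
/m/ — not in any rule's target class → [m].
/i/ — between /m/ and /w/; rule 2 does not apply here → [i].
/w/ (between /i/ and /o/): no rule targets it → [w].
/o/ — between /w/ and /n/, before a nasal consonant — surfaces as [õ] (rule 2).
/n/ (between /o/ and /o/): no rule targets it → [n].
/o/ (word-final) is in the target of rule 2 but the environment (before a nasal consonant) is not met → [o].

[reɡwũmiwõno]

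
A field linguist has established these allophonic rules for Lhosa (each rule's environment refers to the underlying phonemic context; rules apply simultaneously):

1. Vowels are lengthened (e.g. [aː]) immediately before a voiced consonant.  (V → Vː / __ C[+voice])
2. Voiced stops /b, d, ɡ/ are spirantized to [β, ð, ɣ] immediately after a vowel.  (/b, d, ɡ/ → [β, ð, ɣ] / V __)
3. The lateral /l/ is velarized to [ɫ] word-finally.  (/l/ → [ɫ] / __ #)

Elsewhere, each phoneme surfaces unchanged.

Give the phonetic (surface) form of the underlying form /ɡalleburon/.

/ɡ/ (word-initial) fails the environment for rule 2, so it stays [ɡ].
/a/ (between /ɡ/ and /l/): before a voiced consonant, so rule 1 applies → [aː].
/l/ — between /a/ and /l/; rule 3 does not apply here → [l].
/l/ (between /l/ and /e/): rule 3 targets it, but not word-finally → unchanged [l].
/e/ (between /l/ and /b/): before a voiced consonant, so rule 1 applies → [eː].
/b/ — between /e/ and /u/, immediately after a vowel — surfaces as [β] (rule 2).
Rule 1 applies to /u/ (between /b/ and /r/: before a voiced consonant) → [uː].
/r/ stays [r].
Rule 1 applies to /o/ (between /r/ and /n/: before a voiced consonant) → [oː].
/n/ (word-final): no rule targets it → [n].

[ɡaːlleːβuːroːn]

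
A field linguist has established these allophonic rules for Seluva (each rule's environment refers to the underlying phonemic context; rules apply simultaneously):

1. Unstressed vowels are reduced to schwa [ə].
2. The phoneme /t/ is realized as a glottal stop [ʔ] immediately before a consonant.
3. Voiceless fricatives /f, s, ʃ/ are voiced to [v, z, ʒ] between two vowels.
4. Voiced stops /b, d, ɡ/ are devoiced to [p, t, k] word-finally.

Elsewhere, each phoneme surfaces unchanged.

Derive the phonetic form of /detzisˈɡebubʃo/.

/d/ (word-initial) fails the environment for rule 4, so it stays [d].
/e/ (between /d/ and /t/): in an unstressed syllable, so rule 1 applies → [ə].
/t/ (between /e/ and /z/): immediately before a consonant, so rule 2 applies → [ʔ].
/z/ — not in any rule's target class → [z].
/i/ (between /z/ and /s/) occurs in an unstressed syllable → [ə] by rule 1.
/s/ (between /i/ and /ɡ/) is in the target of rule 3 but the environment (between two vowels) is not met → [s].
/ɡ/ (between /s/ and /e/) is in the target of rule 4 but the environment (word-finally) is not met → [ɡ].
/e/ — between /ɡ/ and /b/; rule 1 does not apply here → [e].
/b/ (between /e/ and /u/) fails the environment for rule 4, so it stays [b].
/u/ (between /b/ and /b/): in an unstressed syllable, so rule 1 applies → [ə].
/b/ (between /u/ and /ʃ/) is in the target of rule 4 but the environment (word-finally) is not met → [b].
/ʃ/ — between /b/ and /o/; rule 3 does not apply here → [ʃ].
/o/ (word-final) occurs in an unstressed syllable → [ə] by rule 1.

[dəʔzəsˈɡebəbʃə]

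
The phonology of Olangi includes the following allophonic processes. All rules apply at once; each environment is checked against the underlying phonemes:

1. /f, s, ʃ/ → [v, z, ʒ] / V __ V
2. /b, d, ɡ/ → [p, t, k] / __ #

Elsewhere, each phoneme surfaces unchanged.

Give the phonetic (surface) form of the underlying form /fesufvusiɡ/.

/f/ (word-initial) is in the target of rule 1 but the environment (between two vowels) is not met → [f].
/e/ — not in any rule's target class → [e].
/s/ — between /e/ and /u/, between two vowels — surfaces as [z] (rule 1).
/u/ (between /s/ and /f/): no rule targets it → [u].
/f/ (between /u/ and /v/) is in the target of rule 1 but the environment (between two vowels) is not met → [f].
/v/ stays [v].
/u/ — not in any rule's target class → [u].
/s/ (between /u/ and /i/) occurs between two vowels → [z] by rule 1.
/i/ (between /s/ and /ɡ/) is unaffected → [i].
/ɡ/ (word-final): word-finally, so rule 2 applies → [k].

[fezufvuzik]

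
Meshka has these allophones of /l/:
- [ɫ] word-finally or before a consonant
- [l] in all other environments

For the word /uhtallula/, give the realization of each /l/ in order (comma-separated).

Occurrence 1 (position 5): word-finally or before a consonant → [ɫ].
Occurrence 2 (position 6): no conditioning environment matches → elsewhere allophone [l].
Occurrence 3 (position 8): no conditioning environment matches → elsewhere allophone [l].

[ɫ], [l], [l]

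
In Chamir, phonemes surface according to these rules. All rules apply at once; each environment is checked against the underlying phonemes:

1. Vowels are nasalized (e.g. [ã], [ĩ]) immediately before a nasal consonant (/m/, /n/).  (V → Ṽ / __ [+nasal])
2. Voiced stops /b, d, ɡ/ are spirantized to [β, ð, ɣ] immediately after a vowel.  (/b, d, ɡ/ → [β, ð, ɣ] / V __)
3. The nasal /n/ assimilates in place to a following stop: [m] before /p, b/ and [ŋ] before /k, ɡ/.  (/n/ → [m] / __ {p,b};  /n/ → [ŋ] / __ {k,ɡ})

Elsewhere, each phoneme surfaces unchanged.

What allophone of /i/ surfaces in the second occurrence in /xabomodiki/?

/i/ (word-final): rule 1 targets it, but not before a nasal consonant → unchanged [i].

[i]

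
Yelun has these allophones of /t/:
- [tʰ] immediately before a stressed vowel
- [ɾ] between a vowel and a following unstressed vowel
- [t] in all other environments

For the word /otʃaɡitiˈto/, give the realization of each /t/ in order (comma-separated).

Occurrence 1 (position 2): no conditioning environment matches → elsewhere allophone [t].
Occurrence 2 (position 7): between a vowel and an unstressed vowel → [ɾ].
Occurrence 3 (position 9): immediately before a stressed vowel → [tʰ].

[t], [ɾ], [tʰ]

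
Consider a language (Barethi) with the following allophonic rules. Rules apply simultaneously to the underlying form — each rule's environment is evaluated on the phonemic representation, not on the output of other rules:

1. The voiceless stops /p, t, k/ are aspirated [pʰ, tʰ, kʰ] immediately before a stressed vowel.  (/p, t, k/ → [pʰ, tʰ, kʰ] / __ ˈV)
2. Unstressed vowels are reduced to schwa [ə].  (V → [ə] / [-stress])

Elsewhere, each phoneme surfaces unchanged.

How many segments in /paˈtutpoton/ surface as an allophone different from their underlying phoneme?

Segments that undergo a rule: /a/ → [ə] (rule 2); /t/ → [tʰ] (rule 1); /o/ → [ə] (rule 2); /o/ → [ə] (rule 2).
All other segments surface unchanged.

4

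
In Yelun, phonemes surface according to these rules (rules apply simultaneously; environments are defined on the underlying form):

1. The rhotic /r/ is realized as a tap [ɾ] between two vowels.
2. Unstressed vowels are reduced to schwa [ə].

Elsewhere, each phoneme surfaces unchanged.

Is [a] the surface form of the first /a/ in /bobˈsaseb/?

/a/ (between /s/ and /s/): rule 2 targets it, but not in an unstressed syllable → unchanged [a].
The actual realization is [a], which matches [a].

Yes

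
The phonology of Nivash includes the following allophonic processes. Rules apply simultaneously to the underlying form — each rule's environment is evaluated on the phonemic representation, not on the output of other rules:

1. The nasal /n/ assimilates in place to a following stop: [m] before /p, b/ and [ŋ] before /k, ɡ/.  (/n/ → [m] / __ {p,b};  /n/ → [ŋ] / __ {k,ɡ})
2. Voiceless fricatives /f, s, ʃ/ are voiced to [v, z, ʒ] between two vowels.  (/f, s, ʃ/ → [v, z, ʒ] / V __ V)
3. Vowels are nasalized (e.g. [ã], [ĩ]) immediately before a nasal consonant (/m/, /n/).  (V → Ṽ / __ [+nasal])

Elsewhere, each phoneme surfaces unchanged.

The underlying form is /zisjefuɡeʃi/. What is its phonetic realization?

[zisjevuɡeʒi]

/z/ — not in any rule's target class → [z].
/i/ — between /z/ and /s/; rule 3 does not apply here → [i].
/s/ — between /i/ and /j/; rule 2 does not apply here → [s].
/j/ (between /s/ and /e/) is unaffected → [j].
/e/ (between /j/ and /f/) is in the target of rule 3 but the environment (before a nasal consonant) is not met → [e].
Rule 2 applies to /f/ (between /e/ and /u/: between two vowels) → [v].
/u/ (between /f/ and /ɡ/) fails the environment for rule 3, so it stays [u].
/ɡ/ (between /u/ and /e/): no rule targets it → [ɡ].
/e/ (between /ɡ/ and /ʃ/) fails the environment for rule 3, so it stays [e].
Rule 2 applies to /ʃ/ (between /e/ and /i/: between two vowels) → [ʒ].
/i/ (word-final) is in the target of rule 3 but the environment (before a nasal consonant) is not met → [i].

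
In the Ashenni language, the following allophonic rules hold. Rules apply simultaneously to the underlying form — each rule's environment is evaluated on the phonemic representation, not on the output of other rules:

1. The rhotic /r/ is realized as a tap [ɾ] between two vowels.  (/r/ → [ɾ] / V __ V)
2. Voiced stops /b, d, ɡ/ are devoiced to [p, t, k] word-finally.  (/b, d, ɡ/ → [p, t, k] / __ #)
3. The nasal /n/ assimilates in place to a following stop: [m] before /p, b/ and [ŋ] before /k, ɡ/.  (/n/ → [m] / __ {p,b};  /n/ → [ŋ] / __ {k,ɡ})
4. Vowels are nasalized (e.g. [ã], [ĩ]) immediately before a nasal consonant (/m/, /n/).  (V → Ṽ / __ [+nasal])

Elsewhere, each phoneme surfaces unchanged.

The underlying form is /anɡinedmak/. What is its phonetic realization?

[ãŋɡĩnedmak]

/a/ (word-initial): before a nasal consonant, so rule 4 applies → [ã].
/n/ (between /a/ and /ɡ/): before a labial or velar stop, so rule 3 applies → [ŋ].
/ɡ/ (between /n/ and /i/): rule 2 targets it, but not word-finally → unchanged [ɡ].
/i/ (between /ɡ/ and /n/) occurs before a nasal consonant → [ĩ] by rule 4.
/n/ — between /i/ and /e/; rule 3 does not apply here → [n].
/e/ (between /n/ and /d/): rule 4 targets it, but not before a nasal consonant → unchanged [e].
/d/ (between /e/ and /m/) fails the environment for rule 2, so it stays [d].
/a/ (between /m/ and /k/) fails the environment for rule 4, so it stays [a].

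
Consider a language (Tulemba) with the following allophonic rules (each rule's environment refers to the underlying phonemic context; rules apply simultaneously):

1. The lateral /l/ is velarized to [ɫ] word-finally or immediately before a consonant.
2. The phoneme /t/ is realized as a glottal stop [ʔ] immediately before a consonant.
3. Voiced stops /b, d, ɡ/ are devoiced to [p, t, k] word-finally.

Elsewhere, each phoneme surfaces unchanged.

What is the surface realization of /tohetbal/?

/t/ — word-initial; rule 2 does not apply here → [t].
/o/ — not in any rule's target class → [o].
/h/ stays [h].
/e/ stays [e].
/t/ (between /e/ and /b/): immediately before a consonant, so rule 2 applies → [ʔ].
/b/ (between /t/ and /a/) fails the environment for rule 3, so it stays [b].
/a/ — not in any rule's target class → [a].
/l/ — word-final, word-finally or immediately before a consonant — surfaces as [ɫ] (rule 1).

[toheʔbaɫ]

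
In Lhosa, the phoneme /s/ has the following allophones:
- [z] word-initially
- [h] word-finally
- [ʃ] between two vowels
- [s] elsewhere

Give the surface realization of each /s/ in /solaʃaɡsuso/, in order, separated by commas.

Occurrence 1 (position 1): word-initially → [z].
Occurrence 2 (position 8): no conditioning environment matches → elsewhere allophone [s].
Occurrence 3 (position 10): between two vowels → [ʃ].

[z], [s], [ʃ]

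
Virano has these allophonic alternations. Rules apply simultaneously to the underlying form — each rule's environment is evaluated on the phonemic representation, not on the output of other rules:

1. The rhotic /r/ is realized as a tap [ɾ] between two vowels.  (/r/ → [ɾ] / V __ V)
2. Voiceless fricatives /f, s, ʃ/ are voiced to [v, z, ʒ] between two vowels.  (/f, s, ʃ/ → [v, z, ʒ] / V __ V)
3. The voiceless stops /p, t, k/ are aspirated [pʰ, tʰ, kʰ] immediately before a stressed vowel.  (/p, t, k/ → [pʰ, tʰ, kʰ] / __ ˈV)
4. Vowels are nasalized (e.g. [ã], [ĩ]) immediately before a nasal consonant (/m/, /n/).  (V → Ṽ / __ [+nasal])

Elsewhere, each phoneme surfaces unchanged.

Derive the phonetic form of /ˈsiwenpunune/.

/s/ (word-initial): rule 2 targets it, but not between two vowels → unchanged [s].
/i/ (between /s/ and /w/) is in the target of rule 4 but the environment (before a nasal consonant) is not met → [i].
/w/ stays [w].
/e/ (between /w/ and /n/): before a nasal consonant, so rule 4 applies → [ẽ].
/n/ stays [n].
/p/ (between /n/ and /u/): rule 3 targets it, but not immediately before a stressed vowel → unchanged [p].
/u/ meets the environment for rule 4 (before a nasal consonant) → [ũ].
/n/ (between /u/ and /u/) is unaffected → [n].
/u/ (between /n/ and /n/): before a nasal consonant, so rule 4 applies → [ũ].
/n/ (between /u/ and /e/) is unaffected → [n].
/e/ (word-final): rule 4 targets it, but not before a nasal consonant → unchanged [e].

[ˈsiwẽnpũnũne]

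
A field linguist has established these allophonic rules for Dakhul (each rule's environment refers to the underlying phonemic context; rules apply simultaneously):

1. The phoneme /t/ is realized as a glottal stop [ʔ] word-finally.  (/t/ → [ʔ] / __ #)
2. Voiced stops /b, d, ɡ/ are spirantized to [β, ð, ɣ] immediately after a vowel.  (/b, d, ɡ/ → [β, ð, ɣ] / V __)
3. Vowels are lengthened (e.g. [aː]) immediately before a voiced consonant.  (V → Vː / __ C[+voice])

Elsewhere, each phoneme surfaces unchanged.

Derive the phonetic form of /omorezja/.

/o/ — word-initial, before a voiced consonant — surfaces as [oː] (rule 3).
/m/ (between /o/ and /o/) is unaffected → [m].
Rule 3 applies to /o/ (between /m/ and /r/: before a voiced consonant) → [oː].
/r/ (between /o/ and /e/): no rule targets it → [r].
/e/ (between /r/ and /z/): before a voiced consonant, so rule 3 applies → [eː].
/z/ (between /e/ and /j/): no rule targets it → [z].
/j/ (between /z/ and /a/) is unaffected → [j].
/a/ (word-final): rule 3 targets it, but not before a voiced consonant → unchanged [a].

[oːmoːreːzja]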